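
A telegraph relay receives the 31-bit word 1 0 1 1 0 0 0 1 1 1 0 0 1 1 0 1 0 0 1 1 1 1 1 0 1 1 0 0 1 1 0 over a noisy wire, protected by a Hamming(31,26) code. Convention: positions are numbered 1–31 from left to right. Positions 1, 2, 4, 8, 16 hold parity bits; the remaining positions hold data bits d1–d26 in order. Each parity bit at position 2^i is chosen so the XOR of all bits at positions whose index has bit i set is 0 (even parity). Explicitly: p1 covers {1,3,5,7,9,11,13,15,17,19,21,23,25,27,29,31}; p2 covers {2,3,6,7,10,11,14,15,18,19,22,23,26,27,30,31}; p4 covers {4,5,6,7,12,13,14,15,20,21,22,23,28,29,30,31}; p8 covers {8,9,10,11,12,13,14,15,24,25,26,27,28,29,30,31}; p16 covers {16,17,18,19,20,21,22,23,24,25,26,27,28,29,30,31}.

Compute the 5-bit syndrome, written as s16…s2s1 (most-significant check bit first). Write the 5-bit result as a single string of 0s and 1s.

s1 (pos 1,3,5,7,9,11,13,15,17,19,21,23,25,27,29,31): 1⊕1⊕0⊕0⊕1⊕0⊕1⊕0⊕0⊕1⊕1⊕1⊕1⊕0⊕1⊕0 = 1
s2 (pos 2,3,6,7,10,11,14,15,18,19,22,23,26,27,30,31): 0⊕1⊕0⊕0⊕1⊕0⊕1⊕0⊕0⊕1⊕1⊕1⊕1⊕0⊕1⊕0 = 0
s4 (pos 4,5,6,7,12,13,14,15,20,21,22,23,28,29,30,31): 1⊕0⊕0⊕0⊕0⊕1⊕1⊕0⊕1⊕1⊕1⊕1⊕0⊕1⊕1⊕0 = 1
s8 (pos 8,9,10,11,12,13,14,15,24,25,26,27,28,29,30,31): 1⊕1⊕1⊕0⊕0⊕1⊕1⊕0⊕0⊕1⊕1⊕0⊕0⊕1⊕1⊕0 = 1
s16 (pos 16,17,18,19,20,21,22,23,24,25,26,27,28,29,30,31): 1⊕0⊕0⊕1⊕1⊕1⊕1⊕1⊕0⊕1⊕1⊕0⊕0⊕1⊕1⊕0 = 0
Syndrome s16…s1 = 01101 → error at position 13.

01101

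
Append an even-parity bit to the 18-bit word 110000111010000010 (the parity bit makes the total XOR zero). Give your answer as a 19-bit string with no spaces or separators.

1100001110100000101

XOR of the 18 data bits: 1⊕1⊕0⊕0⊕0⊕0⊕1⊕1⊕1⊕0⊕1⊕0⊕0⊕0⊕0⊕0⊕1⊕0 = 1
Parity bit = 1 (so all 19 bits XOR to 0).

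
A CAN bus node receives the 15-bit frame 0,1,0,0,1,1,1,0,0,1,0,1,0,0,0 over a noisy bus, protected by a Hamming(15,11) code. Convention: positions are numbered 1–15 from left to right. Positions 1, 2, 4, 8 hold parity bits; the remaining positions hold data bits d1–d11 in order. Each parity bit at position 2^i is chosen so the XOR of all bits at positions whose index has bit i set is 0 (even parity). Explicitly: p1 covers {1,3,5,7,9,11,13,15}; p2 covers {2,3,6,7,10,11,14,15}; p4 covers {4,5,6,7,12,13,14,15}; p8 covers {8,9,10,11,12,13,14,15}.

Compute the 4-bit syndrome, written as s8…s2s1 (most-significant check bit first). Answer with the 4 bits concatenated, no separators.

s1 (pos 1,3,5,7,9,11,13,15): 0⊕0⊕1⊕1⊕0⊕0⊕0⊕0 = 0
s2 (pos 2,3,6,7,10,11,14,15): 1⊕0⊕1⊕1⊕1⊕0⊕0⊕0 = 0
s4 (pos 4,5,6,7,12,13,14,15): 0⊕1⊕1⊕1⊕1⊕0⊕0⊕0 = 0
s8 (pos 8,9,10,11,12,13,14,15): 0⊕0⊕1⊕0⊕1⊕0⊕0⊕0 = 0
Syndrome s8…s1 = 0000 → no error.

0000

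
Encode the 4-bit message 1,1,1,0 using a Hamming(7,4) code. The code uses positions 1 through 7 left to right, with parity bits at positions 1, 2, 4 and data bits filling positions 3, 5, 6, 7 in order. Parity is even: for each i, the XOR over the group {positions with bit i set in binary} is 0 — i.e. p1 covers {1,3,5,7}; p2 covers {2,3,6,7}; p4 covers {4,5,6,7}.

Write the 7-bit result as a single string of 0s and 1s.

0010110

Place data at non-parity positions: p1 p2 1 p4 1 1 0
p1 (pos 1,3,5,7): XOR of data positions = 1⊕1⊕0 = 0
p2 (pos 2,3,6,7): XOR of data positions = 1⊕1⊕0 = 0
p4 (pos 4,5,6,7): XOR of data positions = 1⊕1⊕0 = 0
Codeword: 0010110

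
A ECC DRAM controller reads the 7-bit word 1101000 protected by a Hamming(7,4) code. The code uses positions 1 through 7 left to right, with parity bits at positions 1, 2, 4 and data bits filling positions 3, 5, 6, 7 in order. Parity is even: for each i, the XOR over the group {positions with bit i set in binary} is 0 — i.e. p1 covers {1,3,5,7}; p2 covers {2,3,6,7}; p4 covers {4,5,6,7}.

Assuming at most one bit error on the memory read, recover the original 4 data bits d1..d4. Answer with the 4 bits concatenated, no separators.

s1 (pos 1,3,5,7): 1⊕0⊕0⊕0 = 1
s2 (pos 2,3,6,7): 1⊕0⊕0⊕0 = 1
s4 (pos 4,5,6,7): 1⊕0⊕0⊕0 = 1
Syndrome s4…s1 = 111 → error at position 7.
Flip position 7: 1101000 → 1101001
Read data bits from positions 3,5,6,7: 0001

0001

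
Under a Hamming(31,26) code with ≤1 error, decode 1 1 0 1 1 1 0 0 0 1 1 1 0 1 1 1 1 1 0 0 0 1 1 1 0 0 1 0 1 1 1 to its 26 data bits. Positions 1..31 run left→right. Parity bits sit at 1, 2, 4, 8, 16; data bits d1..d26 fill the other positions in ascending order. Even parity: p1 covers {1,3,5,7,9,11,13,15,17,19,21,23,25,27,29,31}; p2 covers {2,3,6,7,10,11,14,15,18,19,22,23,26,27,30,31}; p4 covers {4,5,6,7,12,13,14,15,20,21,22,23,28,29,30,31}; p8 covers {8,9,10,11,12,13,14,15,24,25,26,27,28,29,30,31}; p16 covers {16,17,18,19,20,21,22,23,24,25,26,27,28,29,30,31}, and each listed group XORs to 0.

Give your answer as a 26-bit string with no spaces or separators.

s1 (pos 1,3,5,7,9,11,13,15,17,19,21,23,25,27,29,31): 1⊕0⊕1⊕0⊕0⊕1⊕0⊕1⊕1⊕0⊕0⊕1⊕0⊕1⊕1⊕1 = 1
s2 (pos 2,3,6,7,10,11,14,15,18,19,22,23,26,27,30,31): 1⊕0⊕1⊕0⊕1⊕1⊕1⊕1⊕1⊕0⊕1⊕1⊕0⊕1⊕1⊕1 = 0
s4 (pos 4,5,6,7,12,13,14,15,20,21,22,23,28,29,30,31): 1⊕1⊕1⊕0⊕1⊕0⊕1⊕1⊕0⊕0⊕1⊕1⊕0⊕1⊕1⊕1 = 1
s8 (pos 8,9,10,11,12,13,14,15,24,25,26,27,28,29,30,31): 0⊕0⊕1⊕1⊕1⊕0⊕1⊕1⊕1⊕0⊕0⊕1⊕0⊕1⊕1⊕1 = 0
s16 (pos 16,17,18,19,20,21,22,23,24,25,26,27,28,29,30,31): 1⊕1⊕1⊕0⊕0⊕0⊕1⊕1⊕1⊕0⊕0⊕1⊕0⊕1⊕1⊕1 = 0
Syndrome s16…s1 = 00101 → error at position 5.
Flip position 5: 1101110001110111110001110010111 → 1101010001110111110001110010111
Read data bits from positions 3,5,6,7,9,10,11,12,13,14,15,17,18,19,20,21,22,23,24,25,26,27,28,29,30,31: 00100111011110001110010111

00100111011110001110010111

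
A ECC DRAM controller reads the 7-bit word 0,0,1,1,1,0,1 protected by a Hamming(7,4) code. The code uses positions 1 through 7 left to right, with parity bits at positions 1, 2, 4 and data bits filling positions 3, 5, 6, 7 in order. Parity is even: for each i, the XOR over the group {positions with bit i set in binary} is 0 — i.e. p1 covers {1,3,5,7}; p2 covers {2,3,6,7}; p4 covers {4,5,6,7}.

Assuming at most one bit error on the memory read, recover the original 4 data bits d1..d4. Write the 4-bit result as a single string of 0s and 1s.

s1 (pos 1,3,5,7): 0⊕1⊕1⊕1 = 1
s2 (pos 2,3,6,7): 0⊕1⊕0⊕1 = 0
s4 (pos 4,5,6,7): 1⊕1⊕0⊕1 = 1
Syndrome s4…s1 = 101 → error at position 5.
Flip position 5: 0011101 → 0011001
Read data bits from positions 3,5,6,7: 1001

1001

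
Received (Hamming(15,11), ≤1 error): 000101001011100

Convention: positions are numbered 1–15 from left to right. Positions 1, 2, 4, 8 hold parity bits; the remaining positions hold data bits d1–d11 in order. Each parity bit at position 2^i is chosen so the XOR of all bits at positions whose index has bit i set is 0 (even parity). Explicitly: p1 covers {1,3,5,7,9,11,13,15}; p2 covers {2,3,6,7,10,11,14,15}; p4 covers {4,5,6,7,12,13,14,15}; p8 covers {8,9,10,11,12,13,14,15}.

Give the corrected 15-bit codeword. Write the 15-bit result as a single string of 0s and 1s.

s1 (pos 1,3,5,7,9,11,13,15): 0⊕0⊕0⊕0⊕1⊕1⊕1⊕0 = 1
s2 (pos 2,3,6,7,10,11,14,15): 0⊕0⊕1⊕0⊕0⊕1⊕0⊕0 = 0
s4 (pos 4,5,6,7,12,13,14,15): 1⊕0⊕1⊕0⊕1⊕1⊕0⊕0 = 0
s8 (pos 8,9,10,11,12,13,14,15): 0⊕1⊕0⊕1⊕1⊕1⊕0⊕0 = 0
Syndrome s8…s1 = 0001 → error at position 1.
Flip position 1: 000101001011100 → 100101001011100

100101001011100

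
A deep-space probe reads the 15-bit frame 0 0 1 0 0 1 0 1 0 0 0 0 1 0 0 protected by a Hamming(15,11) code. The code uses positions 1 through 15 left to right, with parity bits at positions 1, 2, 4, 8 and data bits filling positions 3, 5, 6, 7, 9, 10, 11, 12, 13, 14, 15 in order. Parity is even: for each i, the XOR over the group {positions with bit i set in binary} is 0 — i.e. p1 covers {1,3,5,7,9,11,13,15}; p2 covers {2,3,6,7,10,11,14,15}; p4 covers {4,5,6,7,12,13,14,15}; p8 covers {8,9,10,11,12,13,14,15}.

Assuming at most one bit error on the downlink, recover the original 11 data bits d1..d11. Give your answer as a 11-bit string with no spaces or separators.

s1 (pos 1,3,5,7,9,11,13,15): 0⊕1⊕0⊕0⊕0⊕0⊕1⊕0 = 0
s2 (pos 2,3,6,7,10,11,14,15): 0⊕1⊕1⊕0⊕0⊕0⊕0⊕0 = 0
s4 (pos 4,5,6,7,12,13,14,15): 0⊕0⊕1⊕0⊕0⊕1⊕0⊕0 = 0
s8 (pos 8,9,10,11,12,13,14,15): 1⊕0⊕0⊕0⊕0⊕1⊕0⊕0 = 0
Syndrome s8…s1 = 0000 → no error.
Read data bits from positions 3,5,6,7,9,10,11,12,13,14,15: 10100000100

10100000100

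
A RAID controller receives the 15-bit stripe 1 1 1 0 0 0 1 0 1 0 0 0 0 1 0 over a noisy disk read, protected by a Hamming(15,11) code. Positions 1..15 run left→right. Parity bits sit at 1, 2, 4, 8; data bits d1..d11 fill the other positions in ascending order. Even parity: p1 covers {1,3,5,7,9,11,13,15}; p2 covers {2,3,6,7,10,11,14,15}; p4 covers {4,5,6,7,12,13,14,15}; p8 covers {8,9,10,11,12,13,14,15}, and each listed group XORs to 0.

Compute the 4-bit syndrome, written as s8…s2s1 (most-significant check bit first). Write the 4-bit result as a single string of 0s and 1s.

0000

s1 (pos 1,3,5,7,9,11,13,15): 1⊕1⊕0⊕1⊕1⊕0⊕0⊕0 = 0
s2 (pos 2,3,6,7,10,11,14,15): 1⊕1⊕0⊕1⊕0⊕0⊕1⊕0 = 0
s4 (pos 4,5,6,7,12,13,14,15): 0⊕0⊕0⊕1⊕0⊕0⊕1⊕0 = 0
s8 (pos 8,9,10,11,12,13,14,15): 0⊕1⊕0⊕0⊕0⊕0⊕1⊕0 = 0
Syndrome s8…s1 = 0000 → no error.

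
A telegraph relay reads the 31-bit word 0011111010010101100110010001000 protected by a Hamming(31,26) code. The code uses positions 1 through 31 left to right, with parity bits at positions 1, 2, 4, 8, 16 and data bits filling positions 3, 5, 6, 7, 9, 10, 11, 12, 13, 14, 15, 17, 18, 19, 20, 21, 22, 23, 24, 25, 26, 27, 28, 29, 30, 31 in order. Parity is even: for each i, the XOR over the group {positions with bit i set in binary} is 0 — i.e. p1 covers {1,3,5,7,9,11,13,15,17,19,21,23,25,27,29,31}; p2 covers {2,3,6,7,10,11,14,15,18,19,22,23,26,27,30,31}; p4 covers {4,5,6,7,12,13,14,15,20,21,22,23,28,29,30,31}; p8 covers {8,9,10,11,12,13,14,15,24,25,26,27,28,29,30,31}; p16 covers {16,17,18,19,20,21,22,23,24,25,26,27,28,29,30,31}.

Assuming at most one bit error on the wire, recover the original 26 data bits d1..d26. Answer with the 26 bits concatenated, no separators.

11111000010100110010001000

s1 (pos 1,3,5,7,9,11,13,15,17,19,21,23,25,27,29,31): 0⊕1⊕1⊕1⊕1⊕0⊕0⊕0⊕1⊕0⊕1⊕0⊕0⊕0⊕0⊕0 = 0
s2 (pos 2,3,6,7,10,11,14,15,18,19,22,23,26,27,30,31): 0⊕1⊕1⊕1⊕0⊕0⊕1⊕0⊕0⊕0⊕0⊕0⊕0⊕0⊕0⊕0 = 0
s4 (pos 4,5,6,7,12,13,14,15,20,21,22,23,28,29,30,31): 1⊕1⊕1⊕1⊕1⊕0⊕1⊕0⊕1⊕1⊕0⊕0⊕1⊕0⊕0⊕0 = 1
s8 (pos 8,9,10,11,12,13,14,15,24,25,26,27,28,29,30,31): 0⊕1⊕0⊕0⊕1⊕0⊕1⊕0⊕1⊕0⊕0⊕0⊕1⊕0⊕0⊕0 = 1
s16 (pos 16,17,18,19,20,21,22,23,24,25,26,27,28,29,30,31): 1⊕1⊕0⊕0⊕1⊕1⊕0⊕0⊕1⊕0⊕0⊕0⊕1⊕0⊕0⊕0 = 0
Syndrome s16…s1 = 01100 → error at position 12.
Flip position 12: 0011111010010101100110010001000 → 0011111010000101100110010001000
Read data bits from positions 3,5,6,7,9,10,11,12,13,14,15,17,18,19,20,21,22,23,24,25,26,27,28,29,30,31: 11111000010100110010001000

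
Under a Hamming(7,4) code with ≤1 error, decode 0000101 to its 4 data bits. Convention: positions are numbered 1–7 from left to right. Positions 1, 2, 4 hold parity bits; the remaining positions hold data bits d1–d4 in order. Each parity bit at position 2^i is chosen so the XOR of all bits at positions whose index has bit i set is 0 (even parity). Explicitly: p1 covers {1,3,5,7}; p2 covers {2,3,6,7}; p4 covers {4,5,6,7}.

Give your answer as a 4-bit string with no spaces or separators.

s1 (pos 1,3,5,7): 0⊕0⊕1⊕1 = 0
s2 (pos 2,3,6,7): 0⊕0⊕0⊕1 = 1
s4 (pos 4,5,6,7): 0⊕1⊕0⊕1 = 0
Syndrome s4…s1 = 010 → error at position 2.
Flip position 2: 0000101 → 0100101
Read data bits from positions 3,5,6,7: 0101

0101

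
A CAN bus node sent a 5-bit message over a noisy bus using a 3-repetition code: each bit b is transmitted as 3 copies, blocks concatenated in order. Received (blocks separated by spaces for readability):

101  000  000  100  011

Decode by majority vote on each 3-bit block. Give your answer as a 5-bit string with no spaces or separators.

Block 1 (101): 2 ones → 1
Block 2 (000): 0 ones → 0
Block 3 (000): 0 ones → 0
Block 4 (100): 1 one → 0
Block 5 (011): 2 ones → 1

10001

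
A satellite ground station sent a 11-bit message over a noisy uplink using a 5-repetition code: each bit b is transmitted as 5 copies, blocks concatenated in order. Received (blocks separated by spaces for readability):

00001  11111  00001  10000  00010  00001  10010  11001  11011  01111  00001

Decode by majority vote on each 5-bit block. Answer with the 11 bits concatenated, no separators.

Block 1 (00001): 1 one → 0
Block 2 (11111): 5 ones → 1
Block 3 (00001): 1 one → 0
Block 4 (10000): 1 one → 0
Block 5 (00010): 1 one → 0
Block 6 (00001): 1 one → 0
Block 7 (10010): 2 ones → 0
Block 8 (11001): 3 ones → 1
Block 9 (11011): 4 ones → 1
Block 10 (01111): 4 ones → 1
Block 11 (00001): 1 one → 0

01000001110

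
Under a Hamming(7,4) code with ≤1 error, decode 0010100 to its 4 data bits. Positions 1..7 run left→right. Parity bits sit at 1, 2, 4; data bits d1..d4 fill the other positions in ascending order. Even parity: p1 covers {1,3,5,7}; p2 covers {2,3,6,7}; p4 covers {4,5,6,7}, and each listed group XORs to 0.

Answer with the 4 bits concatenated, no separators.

s1 (pos 1,3,5,7): 0⊕1⊕1⊕0 = 0
s2 (pos 2,3,6,7): 0⊕1⊕0⊕0 = 1
s4 (pos 4,5,6,7): 0⊕1⊕0⊕0 = 1
Syndrome s4…s1 = 110 → error at position 6.
Flip position 6: 0010100 → 0010110
Read data bits from positions 3,5,6,7: 1110

1110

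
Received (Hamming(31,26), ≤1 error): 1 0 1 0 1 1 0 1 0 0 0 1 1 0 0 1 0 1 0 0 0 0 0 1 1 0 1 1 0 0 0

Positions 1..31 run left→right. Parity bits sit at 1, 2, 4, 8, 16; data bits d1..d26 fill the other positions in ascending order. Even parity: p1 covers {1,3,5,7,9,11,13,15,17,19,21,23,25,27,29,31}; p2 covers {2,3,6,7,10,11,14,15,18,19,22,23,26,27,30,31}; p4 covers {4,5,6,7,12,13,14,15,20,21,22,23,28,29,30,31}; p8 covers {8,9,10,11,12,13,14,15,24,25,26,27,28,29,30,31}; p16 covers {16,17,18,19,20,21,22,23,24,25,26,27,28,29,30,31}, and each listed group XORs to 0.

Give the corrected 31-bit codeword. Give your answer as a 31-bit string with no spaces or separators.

1010110100001001010000011011000

s1 (pos 1,3,5,7,9,11,13,15,17,19,21,23,25,27,29,31): 1⊕1⊕1⊕0⊕0⊕0⊕1⊕0⊕0⊕0⊕0⊕0⊕1⊕1⊕0⊕0 = 0
s2 (pos 2,3,6,7,10,11,14,15,18,19,22,23,26,27,30,31): 0⊕1⊕1⊕0⊕0⊕0⊕0⊕0⊕1⊕0⊕0⊕0⊕0⊕1⊕0⊕0 = 0
s4 (pos 4,5,6,7,12,13,14,15,20,21,22,23,28,29,30,31): 0⊕1⊕1⊕0⊕1⊕1⊕0⊕0⊕0⊕0⊕0⊕0⊕1⊕0⊕0⊕0 = 1
s8 (pos 8,9,10,11,12,13,14,15,24,25,26,27,28,29,30,31): 1⊕0⊕0⊕0⊕1⊕1⊕0⊕0⊕1⊕1⊕0⊕1⊕1⊕0⊕0⊕0 = 1
s16 (pos 16,17,18,19,20,21,22,23,24,25,26,27,28,29,30,31): 1⊕0⊕1⊕0⊕0⊕0⊕0⊕0⊕1⊕1⊕0⊕1⊕1⊕0⊕0⊕0 = 0
Syndrome s16…s1 = 01100 → error at position 12.
Flip position 12: 1010110100011001010000011011000 → 1010110100001001010000011011000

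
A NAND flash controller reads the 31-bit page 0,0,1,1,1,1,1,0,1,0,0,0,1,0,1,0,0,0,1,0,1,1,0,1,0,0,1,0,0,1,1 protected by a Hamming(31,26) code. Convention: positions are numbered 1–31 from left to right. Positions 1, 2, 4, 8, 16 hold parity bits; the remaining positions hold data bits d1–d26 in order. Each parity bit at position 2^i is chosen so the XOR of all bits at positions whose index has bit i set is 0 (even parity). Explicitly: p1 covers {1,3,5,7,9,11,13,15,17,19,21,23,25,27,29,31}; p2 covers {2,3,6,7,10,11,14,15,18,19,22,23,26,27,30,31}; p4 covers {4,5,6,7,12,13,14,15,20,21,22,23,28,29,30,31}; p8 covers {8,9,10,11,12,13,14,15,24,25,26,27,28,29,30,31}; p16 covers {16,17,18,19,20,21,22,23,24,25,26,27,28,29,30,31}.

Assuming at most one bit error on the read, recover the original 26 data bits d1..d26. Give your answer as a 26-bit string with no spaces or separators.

11111000101001011010110011

s1 (pos 1,3,5,7,9,11,13,15,17,19,21,23,25,27,29,31): 0⊕1⊕1⊕1⊕1⊕0⊕1⊕1⊕0⊕1⊕1⊕0⊕0⊕1⊕0⊕1 = 0
s2 (pos 2,3,6,7,10,11,14,15,18,19,22,23,26,27,30,31): 0⊕1⊕1⊕1⊕0⊕0⊕0⊕1⊕0⊕1⊕1⊕0⊕0⊕1⊕1⊕1 = 1
s4 (pos 4,5,6,7,12,13,14,15,20,21,22,23,28,29,30,31): 1⊕1⊕1⊕1⊕0⊕1⊕0⊕1⊕0⊕1⊕1⊕0⊕0⊕0⊕1⊕1 = 0
s8 (pos 8,9,10,11,12,13,14,15,24,25,26,27,28,29,30,31): 0⊕1⊕0⊕0⊕0⊕1⊕0⊕1⊕1⊕0⊕0⊕1⊕0⊕0⊕1⊕1 = 1
s16 (pos 16,17,18,19,20,21,22,23,24,25,26,27,28,29,30,31): 0⊕0⊕0⊕1⊕0⊕1⊕1⊕0⊕1⊕0⊕0⊕1⊕0⊕0⊕1⊕1 = 1
Syndrome s16…s1 = 11010 → error at position 26.
Flip position 26: 0011111010001010001011010010011 → 0011111010001010001011010110011
Read data bits from positions 3,5,6,7,9,10,11,12,13,14,15,17,18,19,20,21,22,23,24,25,26,27,28,29,30,31: 11111000101001011010110011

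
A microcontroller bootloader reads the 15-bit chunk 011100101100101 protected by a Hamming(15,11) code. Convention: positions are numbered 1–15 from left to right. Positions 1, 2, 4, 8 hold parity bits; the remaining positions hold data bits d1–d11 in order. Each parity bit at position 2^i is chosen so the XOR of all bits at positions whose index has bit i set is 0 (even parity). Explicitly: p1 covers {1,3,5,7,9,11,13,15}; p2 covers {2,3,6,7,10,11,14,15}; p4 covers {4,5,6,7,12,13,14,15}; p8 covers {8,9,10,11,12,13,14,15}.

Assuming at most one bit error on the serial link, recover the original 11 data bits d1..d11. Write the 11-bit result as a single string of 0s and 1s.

00011100101

s1 (pos 1,3,5,7,9,11,13,15): 0⊕1⊕0⊕1⊕1⊕0⊕1⊕1 = 1
s2 (pos 2,3,6,7,10,11,14,15): 1⊕1⊕0⊕1⊕1⊕0⊕0⊕1 = 1
s4 (pos 4,5,6,7,12,13,14,15): 1⊕0⊕0⊕1⊕0⊕1⊕0⊕1 = 0
s8 (pos 8,9,10,11,12,13,14,15): 0⊕1⊕1⊕0⊕0⊕1⊕0⊕1 = 0
Syndrome s8…s1 = 0011 → error at position 3.
Flip position 3: 011100101100101 → 010100101100101
Read data bits from positions 3,5,6,7,9,10,11,12,13,14,15: 00011100101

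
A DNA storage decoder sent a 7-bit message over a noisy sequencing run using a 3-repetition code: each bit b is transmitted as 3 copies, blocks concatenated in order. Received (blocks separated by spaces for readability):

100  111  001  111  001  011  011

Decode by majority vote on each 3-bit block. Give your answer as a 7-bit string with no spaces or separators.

Block 1 (100): 1 one → 0
Block 2 (111): 3 ones → 1
Block 3 (001): 1 one → 0
Block 4 (111): 3 ones → 1
Block 5 (001): 1 one → 0
Block 6 (011): 2 ones → 1
Block 7 (011): 2 ones → 1

0101011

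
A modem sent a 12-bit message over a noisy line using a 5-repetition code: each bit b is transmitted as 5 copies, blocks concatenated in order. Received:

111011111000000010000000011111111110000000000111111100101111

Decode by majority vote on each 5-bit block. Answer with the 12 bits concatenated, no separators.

Block 1 (11101): 4 ones → 1
Block 2 (11110): 4 ones → 1
Block 3 (00000): 0 ones → 0
Block 4 (01000): 1 one → 0
Block 5 (00000): 0 ones → 0
Block 6 (11111): 5 ones → 1
Block 7 (11111): 5 ones → 1
Block 8 (00000): 0 ones → 0
Block 9 (00000): 0 ones → 0
Block 10 (11111): 5 ones → 1
Block 11 (11001): 3 ones → 1
Block 12 (01111): 4 ones → 1

110001100111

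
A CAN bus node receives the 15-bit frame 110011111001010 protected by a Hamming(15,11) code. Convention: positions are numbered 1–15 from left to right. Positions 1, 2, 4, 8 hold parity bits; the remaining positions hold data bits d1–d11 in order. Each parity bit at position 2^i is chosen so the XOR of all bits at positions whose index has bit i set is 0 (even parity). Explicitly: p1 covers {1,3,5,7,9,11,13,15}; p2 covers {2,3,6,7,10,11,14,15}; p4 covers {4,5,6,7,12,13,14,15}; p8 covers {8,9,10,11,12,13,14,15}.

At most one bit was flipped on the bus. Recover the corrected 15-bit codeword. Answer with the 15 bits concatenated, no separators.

110111111001010

s1 (pos 1,3,5,7,9,11,13,15): 1⊕0⊕1⊕1⊕1⊕0⊕0⊕0 = 0
s2 (pos 2,3,6,7,10,11,14,15): 1⊕0⊕1⊕1⊕0⊕0⊕1⊕0 = 0
s4 (pos 4,5,6,7,12,13,14,15): 0⊕1⊕1⊕1⊕1⊕0⊕1⊕0 = 1
s8 (pos 8,9,10,11,12,13,14,15): 1⊕1⊕0⊕0⊕1⊕0⊕1⊕0 = 0
Syndrome s8…s1 = 0100 → error at position 4.
Flip position 4: 110011111001010 → 110111111001010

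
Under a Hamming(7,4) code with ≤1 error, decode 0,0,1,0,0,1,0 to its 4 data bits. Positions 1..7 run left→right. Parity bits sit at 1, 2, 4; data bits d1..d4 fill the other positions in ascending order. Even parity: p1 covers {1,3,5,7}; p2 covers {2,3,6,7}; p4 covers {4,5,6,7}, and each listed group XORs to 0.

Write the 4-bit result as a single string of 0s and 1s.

1110

s1 (pos 1,3,5,7): 0⊕1⊕0⊕0 = 1
s2 (pos 2,3,6,7): 0⊕1⊕1⊕0 = 0
s4 (pos 4,5,6,7): 0⊕0⊕1⊕0 = 1
Syndrome s4…s1 = 101 → error at position 5.
Flip position 5: 0010010 → 0010110
Read data bits from positions 3,5,6,7: 1110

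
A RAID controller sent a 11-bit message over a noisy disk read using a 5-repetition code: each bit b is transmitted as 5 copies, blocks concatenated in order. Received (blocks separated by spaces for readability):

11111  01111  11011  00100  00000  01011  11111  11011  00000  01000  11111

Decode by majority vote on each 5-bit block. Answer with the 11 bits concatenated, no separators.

11100111001

Block 1 (11111): 5 ones → 1
Block 2 (01111): 4 ones → 1
Block 3 (11011): 4 ones → 1
Block 4 (00100): 1 one → 0
Block 5 (00000): 0 ones → 0
Block 6 (01011): 3 ones → 1
Block 7 (11111): 5 ones → 1
Block 8 (11011): 4 ones → 1
Block 9 (00000): 0 ones → 0
Block 10 (01000): 1 one → 0
Block 11 (11111): 5 ones → 1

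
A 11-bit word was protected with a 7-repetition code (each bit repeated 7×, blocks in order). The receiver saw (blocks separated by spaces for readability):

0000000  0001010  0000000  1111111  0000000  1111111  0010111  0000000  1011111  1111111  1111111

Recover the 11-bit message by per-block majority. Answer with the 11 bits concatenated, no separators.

Block 1 (0000000): 0 ones → 0
Block 2 (0001010): 2 ones → 0
Block 3 (0000000): 0 ones → 0
Block 4 (1111111): 7 ones → 1
Block 5 (0000000): 0 ones → 0
Block 6 (1111111): 7 ones → 1
Block 7 (0010111): 4 ones → 1
Block 8 (0000000): 0 ones → 0
Block 9 (1011111): 6 ones → 1
Block 10 (1111111): 7 ones → 1
Block 11 (1111111): 7 ones → 1

00010110111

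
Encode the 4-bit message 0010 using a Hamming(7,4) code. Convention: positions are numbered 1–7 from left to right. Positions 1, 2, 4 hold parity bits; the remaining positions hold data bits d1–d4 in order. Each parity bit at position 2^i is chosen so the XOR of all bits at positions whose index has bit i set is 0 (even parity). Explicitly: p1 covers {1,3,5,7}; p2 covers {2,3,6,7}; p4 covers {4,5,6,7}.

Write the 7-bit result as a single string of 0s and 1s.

Place data at non-parity positions: p1 p2 0 p4 0 1 0
p1 (pos 1,3,5,7): XOR of data positions = 0⊕0⊕0 = 0
p2 (pos 2,3,6,7): XOR of data positions = 0⊕1⊕0 = 1
p4 (pos 4,5,6,7): XOR of data positions = 0⊕1⊕0 = 1
Codeword: 0101010

0101010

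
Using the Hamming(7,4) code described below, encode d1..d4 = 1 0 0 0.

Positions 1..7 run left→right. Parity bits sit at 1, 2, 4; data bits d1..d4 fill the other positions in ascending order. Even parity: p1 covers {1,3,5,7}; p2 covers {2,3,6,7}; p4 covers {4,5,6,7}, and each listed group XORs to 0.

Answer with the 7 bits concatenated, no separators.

Place data at non-parity positions: p1 p2 1 p4 0 0 0
p1 (pos 1,3,5,7): XOR of data positions = 1⊕0⊕0 = 1
p2 (pos 2,3,6,7): XOR of data positions = 1⊕0⊕0 = 1
p4 (pos 4,5,6,7): XOR of data positions = 0⊕0⊕0 = 0
Codeword: 1110000

1110000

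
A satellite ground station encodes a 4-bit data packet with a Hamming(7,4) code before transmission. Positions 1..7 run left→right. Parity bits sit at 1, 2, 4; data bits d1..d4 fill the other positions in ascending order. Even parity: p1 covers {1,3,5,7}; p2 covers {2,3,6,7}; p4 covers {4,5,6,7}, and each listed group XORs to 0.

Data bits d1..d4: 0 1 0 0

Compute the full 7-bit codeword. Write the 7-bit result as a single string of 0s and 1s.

Place data at non-parity positions: p1 p2 0 p4 1 0 0
p1 (pos 1,3,5,7): XOR of data positions = 0⊕1⊕0 = 1
p2 (pos 2,3,6,7): XOR of data positions = 0⊕0⊕0 = 0
p4 (pos 4,5,6,7): XOR of data positions = 1⊕0⊕0 = 1
Codeword: 1001100

1001100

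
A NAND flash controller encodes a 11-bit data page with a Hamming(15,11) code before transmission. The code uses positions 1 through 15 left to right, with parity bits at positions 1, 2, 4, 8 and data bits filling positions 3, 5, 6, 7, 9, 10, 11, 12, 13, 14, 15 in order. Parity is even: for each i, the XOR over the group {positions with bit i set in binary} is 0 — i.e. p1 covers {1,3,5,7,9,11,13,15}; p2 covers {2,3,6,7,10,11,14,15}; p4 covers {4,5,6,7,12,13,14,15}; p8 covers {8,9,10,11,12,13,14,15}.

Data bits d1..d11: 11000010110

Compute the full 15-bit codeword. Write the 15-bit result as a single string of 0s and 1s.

011110010010110

Place data at non-parity positions: p1 p2 1 p4 1 0 0 p8 0 0 1 0 1 1 0
p1 (pos 1,3,5,7,9,11,13,15): XOR of data positions = 1⊕1⊕0⊕0⊕1⊕1⊕0 = 0
p2 (pos 2,3,6,7,10,11,14,15): XOR of data positions = 1⊕0⊕0⊕0⊕1⊕1⊕0 = 1
p4 (pos 4,5,6,7,12,13,14,15): XOR of data positions = 1⊕0⊕0⊕0⊕1⊕1⊕0 = 1
p8 (pos 8,9,10,11,12,13,14,15): XOR of data positions = 0⊕0⊕1⊕0⊕1⊕1⊕0 = 1
Codeword: 011110010010110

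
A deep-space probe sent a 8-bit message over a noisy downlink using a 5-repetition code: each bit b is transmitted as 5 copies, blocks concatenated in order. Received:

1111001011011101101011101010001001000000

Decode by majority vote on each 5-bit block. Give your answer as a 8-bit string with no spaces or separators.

11111000

Block 1 (11110): 4 ones → 1
Block 2 (01011): 3 ones → 1
Block 3 (01110): 3 ones → 1
Block 4 (11010): 3 ones → 1
Block 5 (11101): 4 ones → 1
Block 6 (01000): 1 one → 0
Block 7 (10010): 2 ones → 0
Block 8 (00000): 0 ones → 0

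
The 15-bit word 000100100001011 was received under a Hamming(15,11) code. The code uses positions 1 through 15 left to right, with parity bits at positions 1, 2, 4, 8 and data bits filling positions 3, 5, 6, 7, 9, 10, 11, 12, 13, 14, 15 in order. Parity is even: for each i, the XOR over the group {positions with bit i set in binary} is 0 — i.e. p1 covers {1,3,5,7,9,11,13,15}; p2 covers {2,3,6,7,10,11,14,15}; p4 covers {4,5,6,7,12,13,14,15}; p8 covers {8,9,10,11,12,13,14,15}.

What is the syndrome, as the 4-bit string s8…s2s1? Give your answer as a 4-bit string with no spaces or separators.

1110

s1 (pos 1,3,5,7,9,11,13,15): 0⊕0⊕0⊕1⊕0⊕0⊕0⊕1 = 0
s2 (pos 2,3,6,7,10,11,14,15): 0⊕0⊕0⊕1⊕0⊕0⊕1⊕1 = 1
s4 (pos 4,5,6,7,12,13,14,15): 1⊕0⊕0⊕1⊕1⊕0⊕1⊕1 = 1
s8 (pos 8,9,10,11,12,13,14,15): 0⊕0⊕0⊕0⊕1⊕0⊕1⊕1 = 1
Syndrome s8…s1 = 1110 → error at position 14.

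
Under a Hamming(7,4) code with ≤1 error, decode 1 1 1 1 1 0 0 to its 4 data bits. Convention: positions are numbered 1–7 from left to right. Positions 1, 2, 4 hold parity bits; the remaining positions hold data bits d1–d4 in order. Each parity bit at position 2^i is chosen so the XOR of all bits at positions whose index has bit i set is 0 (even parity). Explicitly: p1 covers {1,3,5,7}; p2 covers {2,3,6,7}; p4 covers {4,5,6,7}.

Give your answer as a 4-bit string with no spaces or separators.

s1 (pos 1,3,5,7): 1⊕1⊕1⊕0 = 1
s2 (pos 2,3,6,7): 1⊕1⊕0⊕0 = 0
s4 (pos 4,5,6,7): 1⊕1⊕0⊕0 = 0
Syndrome s4…s1 = 001 → error at position 1.
Flip position 1: 1111100 → 0111100
Read data bits from positions 3,5,6,7: 1100

1100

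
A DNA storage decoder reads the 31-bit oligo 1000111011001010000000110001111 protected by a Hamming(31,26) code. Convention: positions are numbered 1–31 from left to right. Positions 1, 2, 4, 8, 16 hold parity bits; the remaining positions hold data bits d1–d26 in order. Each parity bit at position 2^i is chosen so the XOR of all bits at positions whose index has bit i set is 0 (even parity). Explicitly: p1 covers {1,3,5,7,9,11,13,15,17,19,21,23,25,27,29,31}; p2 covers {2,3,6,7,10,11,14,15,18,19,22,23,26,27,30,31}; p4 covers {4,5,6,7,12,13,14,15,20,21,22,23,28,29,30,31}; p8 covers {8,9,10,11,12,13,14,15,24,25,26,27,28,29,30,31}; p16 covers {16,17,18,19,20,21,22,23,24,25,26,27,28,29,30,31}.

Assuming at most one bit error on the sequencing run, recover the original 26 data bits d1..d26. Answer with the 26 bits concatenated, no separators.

01111110101000000110001111

s1 (pos 1,3,5,7,9,11,13,15,17,19,21,23,25,27,29,31): 1⊕0⊕1⊕1⊕1⊕0⊕1⊕1⊕0⊕0⊕0⊕1⊕0⊕0⊕1⊕1 = 1
s2 (pos 2,3,6,7,10,11,14,15,18,19,22,23,26,27,30,31): 0⊕0⊕1⊕1⊕1⊕0⊕0⊕1⊕0⊕0⊕0⊕1⊕0⊕0⊕1⊕1 = 1
s4 (pos 4,5,6,7,12,13,14,15,20,21,22,23,28,29,30,31): 0⊕1⊕1⊕1⊕0⊕1⊕0⊕1⊕0⊕0⊕0⊕1⊕1⊕1⊕1⊕1 = 0
s8 (pos 8,9,10,11,12,13,14,15,24,25,26,27,28,29,30,31): 0⊕1⊕1⊕0⊕0⊕1⊕0⊕1⊕1⊕0⊕0⊕0⊕1⊕1⊕1⊕1 = 1
s16 (pos 16,17,18,19,20,21,22,23,24,25,26,27,28,29,30,31): 0⊕0⊕0⊕0⊕0⊕0⊕0⊕1⊕1⊕0⊕0⊕0⊕1⊕1⊕1⊕1 = 0
Syndrome s16…s1 = 01011 → error at position 11.
Flip position 11: 1000111011001010000000110001111 → 1000111011101010000000110001111
Read data bits from positions 3,5,6,7,9,10,11,12,13,14,15,17,18,19,20,21,22,23,24,25,26,27,28,29,30,31: 01111110101000000110001111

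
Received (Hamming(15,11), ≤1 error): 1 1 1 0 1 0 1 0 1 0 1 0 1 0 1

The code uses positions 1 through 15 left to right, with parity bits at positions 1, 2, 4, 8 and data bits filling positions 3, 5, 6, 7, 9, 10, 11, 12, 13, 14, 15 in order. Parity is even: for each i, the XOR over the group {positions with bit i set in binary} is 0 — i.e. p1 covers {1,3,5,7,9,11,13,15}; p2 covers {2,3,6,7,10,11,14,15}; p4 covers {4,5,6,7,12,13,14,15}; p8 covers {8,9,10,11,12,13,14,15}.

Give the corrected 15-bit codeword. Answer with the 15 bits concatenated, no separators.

s1 (pos 1,3,5,7,9,11,13,15): 1⊕1⊕1⊕1⊕1⊕1⊕1⊕1 = 0
s2 (pos 2,3,6,7,10,11,14,15): 1⊕1⊕0⊕1⊕0⊕1⊕0⊕1 = 1
s4 (pos 4,5,6,7,12,13,14,15): 0⊕1⊕0⊕1⊕0⊕1⊕0⊕1 = 0
s8 (pos 8,9,10,11,12,13,14,15): 0⊕1⊕0⊕1⊕0⊕1⊕0⊕1 = 0
Syndrome s8…s1 = 0010 → error at position 2.
Flip position 2: 111010101010101 → 101010101010101

101010101010101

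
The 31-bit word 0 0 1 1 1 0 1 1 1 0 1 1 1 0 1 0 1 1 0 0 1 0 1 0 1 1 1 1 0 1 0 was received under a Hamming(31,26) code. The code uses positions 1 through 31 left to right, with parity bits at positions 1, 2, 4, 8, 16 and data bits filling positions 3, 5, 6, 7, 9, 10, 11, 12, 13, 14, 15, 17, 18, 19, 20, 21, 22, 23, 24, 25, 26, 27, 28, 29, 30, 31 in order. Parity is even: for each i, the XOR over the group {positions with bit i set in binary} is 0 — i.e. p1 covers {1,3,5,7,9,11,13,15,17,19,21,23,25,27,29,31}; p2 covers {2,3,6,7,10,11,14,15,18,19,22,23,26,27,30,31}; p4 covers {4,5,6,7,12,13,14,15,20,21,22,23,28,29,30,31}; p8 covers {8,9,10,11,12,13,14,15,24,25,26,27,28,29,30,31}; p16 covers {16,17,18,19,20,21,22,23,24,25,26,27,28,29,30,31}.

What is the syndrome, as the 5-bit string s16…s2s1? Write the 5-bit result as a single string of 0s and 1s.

s1 (pos 1,3,5,7,9,11,13,15,17,19,21,23,25,27,29,31): 0⊕1⊕1⊕1⊕1⊕1⊕1⊕1⊕1⊕0⊕1⊕1⊕1⊕1⊕0⊕0 = 0
s2 (pos 2,3,6,7,10,11,14,15,18,19,22,23,26,27,30,31): 0⊕1⊕0⊕1⊕0⊕1⊕0⊕1⊕1⊕0⊕0⊕1⊕1⊕1⊕1⊕0 = 1
s4 (pos 4,5,6,7,12,13,14,15,20,21,22,23,28,29,30,31): 1⊕1⊕0⊕1⊕1⊕1⊕0⊕1⊕0⊕1⊕0⊕1⊕1⊕0⊕1⊕0 = 0
s8 (pos 8,9,10,11,12,13,14,15,24,25,26,27,28,29,30,31): 1⊕1⊕0⊕1⊕1⊕1⊕0⊕1⊕0⊕1⊕1⊕1⊕1⊕0⊕1⊕0 = 1
s16 (pos 16,17,18,19,20,21,22,23,24,25,26,27,28,29,30,31): 0⊕1⊕1⊕0⊕0⊕1⊕0⊕1⊕0⊕1⊕1⊕1⊕1⊕0⊕1⊕0 = 1
Syndrome s16…s1 = 11010 → error at position 26.

11010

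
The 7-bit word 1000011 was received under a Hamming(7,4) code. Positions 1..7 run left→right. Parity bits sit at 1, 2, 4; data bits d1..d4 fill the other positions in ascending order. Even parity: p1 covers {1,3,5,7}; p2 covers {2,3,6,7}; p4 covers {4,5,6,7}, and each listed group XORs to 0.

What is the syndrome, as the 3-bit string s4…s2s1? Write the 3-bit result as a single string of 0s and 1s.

s1 (pos 1,3,5,7): 1⊕0⊕0⊕1 = 0
s2 (pos 2,3,6,7): 0⊕0⊕1⊕1 = 0
s4 (pos 4,5,6,7): 0⊕0⊕1⊕1 = 0
Syndrome s4…s1 = 000 → no error.

000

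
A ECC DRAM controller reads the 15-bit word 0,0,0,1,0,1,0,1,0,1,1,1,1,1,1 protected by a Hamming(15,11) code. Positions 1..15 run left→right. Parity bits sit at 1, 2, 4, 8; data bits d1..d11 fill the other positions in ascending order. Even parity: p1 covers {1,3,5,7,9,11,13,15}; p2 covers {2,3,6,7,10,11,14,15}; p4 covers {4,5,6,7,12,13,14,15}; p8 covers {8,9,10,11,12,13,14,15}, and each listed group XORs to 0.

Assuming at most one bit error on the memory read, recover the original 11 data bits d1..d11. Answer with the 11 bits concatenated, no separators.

00100101111

s1 (pos 1,3,5,7,9,11,13,15): 0⊕0⊕0⊕0⊕0⊕1⊕1⊕1 = 1
s2 (pos 2,3,6,7,10,11,14,15): 0⊕0⊕1⊕0⊕1⊕1⊕1⊕1 = 1
s4 (pos 4,5,6,7,12,13,14,15): 1⊕0⊕1⊕0⊕1⊕1⊕1⊕1 = 0
s8 (pos 8,9,10,11,12,13,14,15): 1⊕0⊕1⊕1⊕1⊕1⊕1⊕1 = 1
Syndrome s8…s1 = 1011 → error at position 11.
Flip position 11: 000101010111111 → 000101010101111
Read data bits from positions 3,5,6,7,9,10,11,12,13,14,15: 00100101111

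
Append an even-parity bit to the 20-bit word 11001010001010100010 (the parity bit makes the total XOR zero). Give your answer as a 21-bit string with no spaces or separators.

110010100010101000100

XOR of the 20 data bits: 1⊕1⊕0⊕0⊕1⊕0⊕1⊕0⊕0⊕0⊕1⊕0⊕1⊕0⊕1⊕0⊕0⊕0⊕1⊕0 = 0
Parity bit = 0 (so all 21 bits XOR to 0).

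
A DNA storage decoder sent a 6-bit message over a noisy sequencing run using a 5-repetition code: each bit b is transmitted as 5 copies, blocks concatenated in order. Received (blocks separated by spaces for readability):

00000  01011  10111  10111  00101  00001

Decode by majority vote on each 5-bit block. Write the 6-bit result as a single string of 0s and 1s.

Block 1 (00000): 0 ones → 0
Block 2 (01011): 3 ones → 1
Block 3 (10111): 4 ones → 1
Block 4 (10111): 4 ones → 1
Block 5 (00101): 2 ones → 0
Block 6 (00001): 1 one → 0

011100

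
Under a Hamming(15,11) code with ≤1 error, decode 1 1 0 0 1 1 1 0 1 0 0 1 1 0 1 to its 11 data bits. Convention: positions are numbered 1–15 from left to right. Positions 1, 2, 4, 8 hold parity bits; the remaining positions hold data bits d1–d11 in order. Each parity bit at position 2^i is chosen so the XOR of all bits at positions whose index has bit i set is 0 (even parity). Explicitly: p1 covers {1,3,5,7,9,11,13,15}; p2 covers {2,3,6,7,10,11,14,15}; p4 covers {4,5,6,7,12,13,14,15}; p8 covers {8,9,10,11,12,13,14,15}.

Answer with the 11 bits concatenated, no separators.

01111001101

s1 (pos 1,3,5,7,9,11,13,15): 1⊕0⊕1⊕1⊕1⊕0⊕1⊕1 = 0
s2 (pos 2,3,6,7,10,11,14,15): 1⊕0⊕1⊕1⊕0⊕0⊕0⊕1 = 0
s4 (pos 4,5,6,7,12,13,14,15): 0⊕1⊕1⊕1⊕1⊕1⊕0⊕1 = 0
s8 (pos 8,9,10,11,12,13,14,15): 0⊕1⊕0⊕0⊕1⊕1⊕0⊕1 = 0
Syndrome s8…s1 = 0000 → no error.
Read data bits from positions 3,5,6,7,9,10,11,12,13,14,15: 01111001101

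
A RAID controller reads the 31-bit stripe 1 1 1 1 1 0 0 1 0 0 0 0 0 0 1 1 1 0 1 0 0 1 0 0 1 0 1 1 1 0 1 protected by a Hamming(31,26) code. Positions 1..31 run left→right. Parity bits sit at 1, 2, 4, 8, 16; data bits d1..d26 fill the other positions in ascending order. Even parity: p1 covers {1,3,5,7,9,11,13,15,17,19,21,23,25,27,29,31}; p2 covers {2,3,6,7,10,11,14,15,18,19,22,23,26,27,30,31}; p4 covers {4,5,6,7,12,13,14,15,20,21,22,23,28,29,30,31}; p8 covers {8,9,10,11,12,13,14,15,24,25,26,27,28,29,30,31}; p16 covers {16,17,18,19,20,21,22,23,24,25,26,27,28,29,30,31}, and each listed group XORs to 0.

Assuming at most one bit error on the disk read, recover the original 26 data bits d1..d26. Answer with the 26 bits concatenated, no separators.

s1 (pos 1,3,5,7,9,11,13,15,17,19,21,23,25,27,29,31): 1⊕1⊕1⊕0⊕0⊕0⊕0⊕1⊕1⊕1⊕0⊕0⊕1⊕1⊕1⊕1 = 0
s2 (pos 2,3,6,7,10,11,14,15,18,19,22,23,26,27,30,31): 1⊕1⊕0⊕0⊕0⊕0⊕0⊕1⊕0⊕1⊕1⊕0⊕0⊕1⊕0⊕1 = 1
s4 (pos 4,5,6,7,12,13,14,15,20,21,22,23,28,29,30,31): 1⊕1⊕0⊕0⊕0⊕0⊕0⊕1⊕0⊕0⊕1⊕0⊕1⊕1⊕0⊕1 = 1
s8 (pos 8,9,10,11,12,13,14,15,24,25,26,27,28,29,30,31): 1⊕0⊕0⊕0⊕0⊕0⊕0⊕1⊕0⊕1⊕0⊕1⊕1⊕1⊕0⊕1 = 1
s16 (pos 16,17,18,19,20,21,22,23,24,25,26,27,28,29,30,31): 1⊕1⊕0⊕1⊕0⊕0⊕1⊕0⊕0⊕1⊕0⊕1⊕1⊕1⊕0⊕1 = 1
Syndrome s16…s1 = 11110 → error at position 30.
Flip position 30: 1111100100000011101001001011101 → 1111100100000011101001001011111
Read data bits from positions 3,5,6,7,9,10,11,12,13,14,15,17,18,19,20,21,22,23,24,25,26,27,28,29,30,31: 11000000001101001001011111

11000000001101001001011111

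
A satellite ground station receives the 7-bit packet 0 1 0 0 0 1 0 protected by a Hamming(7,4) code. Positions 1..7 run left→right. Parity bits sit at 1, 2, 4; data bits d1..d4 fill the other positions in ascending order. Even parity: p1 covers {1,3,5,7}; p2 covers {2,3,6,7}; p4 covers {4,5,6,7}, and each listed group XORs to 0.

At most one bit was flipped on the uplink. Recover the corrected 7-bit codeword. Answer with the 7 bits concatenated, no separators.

s1 (pos 1,3,5,7): 0⊕0⊕0⊕0 = 0
s2 (pos 2,3,6,7): 1⊕0⊕1⊕0 = 0
s4 (pos 4,5,6,7): 0⊕0⊕1⊕0 = 1
Syndrome s4…s1 = 100 → error at position 4.
Flip position 4: 0100010 → 0101010

0101010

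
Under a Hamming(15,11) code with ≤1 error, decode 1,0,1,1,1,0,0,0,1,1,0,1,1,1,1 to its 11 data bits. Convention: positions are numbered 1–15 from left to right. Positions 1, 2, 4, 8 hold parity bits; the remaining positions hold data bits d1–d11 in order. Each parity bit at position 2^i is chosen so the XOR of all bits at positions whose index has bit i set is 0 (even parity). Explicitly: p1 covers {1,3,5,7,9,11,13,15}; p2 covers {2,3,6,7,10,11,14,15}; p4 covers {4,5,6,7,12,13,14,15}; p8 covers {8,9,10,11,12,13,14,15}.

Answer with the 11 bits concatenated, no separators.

11001101111

s1 (pos 1,3,5,7,9,11,13,15): 1⊕1⊕1⊕0⊕1⊕0⊕1⊕1 = 0
s2 (pos 2,3,6,7,10,11,14,15): 0⊕1⊕0⊕0⊕1⊕0⊕1⊕1 = 0
s4 (pos 4,5,6,7,12,13,14,15): 1⊕1⊕0⊕0⊕1⊕1⊕1⊕1 = 0
s8 (pos 8,9,10,11,12,13,14,15): 0⊕1⊕1⊕0⊕1⊕1⊕1⊕1 = 0
Syndrome s8…s1 = 0000 → no error.
Read data bits from positions 3,5,6,7,9,10,11,12,13,14,15: 11001101111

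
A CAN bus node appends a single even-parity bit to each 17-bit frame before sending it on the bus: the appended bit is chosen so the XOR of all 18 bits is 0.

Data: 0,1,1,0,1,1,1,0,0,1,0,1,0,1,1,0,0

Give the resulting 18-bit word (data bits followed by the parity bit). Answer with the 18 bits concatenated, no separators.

XOR of the 17 data bits: 0⊕1⊕1⊕0⊕1⊕1⊕1⊕0⊕0⊕1⊕0⊕1⊕0⊕1⊕1⊕0⊕0 = 1
Parity bit = 1 (so all 18 bits XOR to 0).

011011100101011001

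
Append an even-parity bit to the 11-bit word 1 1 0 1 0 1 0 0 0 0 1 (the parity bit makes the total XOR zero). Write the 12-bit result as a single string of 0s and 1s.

110101000011

XOR of the 11 data bits: 1⊕1⊕0⊕1⊕0⊕1⊕0⊕0⊕0⊕0⊕1 = 1
Parity bit = 1 (so all 12 bits XOR to 0).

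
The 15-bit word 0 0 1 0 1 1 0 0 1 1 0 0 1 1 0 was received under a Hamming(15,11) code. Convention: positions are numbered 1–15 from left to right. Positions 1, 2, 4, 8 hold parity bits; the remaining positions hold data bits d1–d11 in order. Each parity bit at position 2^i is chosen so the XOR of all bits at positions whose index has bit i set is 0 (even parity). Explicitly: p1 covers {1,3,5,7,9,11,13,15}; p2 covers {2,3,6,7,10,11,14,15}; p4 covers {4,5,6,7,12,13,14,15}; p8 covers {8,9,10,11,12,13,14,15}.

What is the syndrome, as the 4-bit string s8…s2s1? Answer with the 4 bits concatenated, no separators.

0000

s1 (pos 1,3,5,7,9,11,13,15): 0⊕1⊕1⊕0⊕1⊕0⊕1⊕0 = 0
s2 (pos 2,3,6,7,10,11,14,15): 0⊕1⊕1⊕0⊕1⊕0⊕1⊕0 = 0
s4 (pos 4,5,6,7,12,13,14,15): 0⊕1⊕1⊕0⊕0⊕1⊕1⊕0 = 0
s8 (pos 8,9,10,11,12,13,14,15): 0⊕1⊕1⊕0⊕0⊕1⊕1⊕0 = 0
Syndrome s8…s1 = 0000 → no error.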